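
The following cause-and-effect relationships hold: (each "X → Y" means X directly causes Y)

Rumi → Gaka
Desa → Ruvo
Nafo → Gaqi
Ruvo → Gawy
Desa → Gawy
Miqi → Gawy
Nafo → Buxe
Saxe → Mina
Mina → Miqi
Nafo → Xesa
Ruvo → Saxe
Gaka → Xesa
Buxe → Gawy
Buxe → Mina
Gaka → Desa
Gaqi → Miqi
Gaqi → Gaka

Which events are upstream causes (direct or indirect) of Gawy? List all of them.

Immediate causes of Gawy: Buxe, Desa, Ruvo, Miqi.
Further upstream: Nafo, Rumi, Gaqi, Gaka, Saxe, Mina.

Buxe, Desa, Gaka, Gaqi, Mina, Miqi, Nafo, Rumi, Ruvo, Saxe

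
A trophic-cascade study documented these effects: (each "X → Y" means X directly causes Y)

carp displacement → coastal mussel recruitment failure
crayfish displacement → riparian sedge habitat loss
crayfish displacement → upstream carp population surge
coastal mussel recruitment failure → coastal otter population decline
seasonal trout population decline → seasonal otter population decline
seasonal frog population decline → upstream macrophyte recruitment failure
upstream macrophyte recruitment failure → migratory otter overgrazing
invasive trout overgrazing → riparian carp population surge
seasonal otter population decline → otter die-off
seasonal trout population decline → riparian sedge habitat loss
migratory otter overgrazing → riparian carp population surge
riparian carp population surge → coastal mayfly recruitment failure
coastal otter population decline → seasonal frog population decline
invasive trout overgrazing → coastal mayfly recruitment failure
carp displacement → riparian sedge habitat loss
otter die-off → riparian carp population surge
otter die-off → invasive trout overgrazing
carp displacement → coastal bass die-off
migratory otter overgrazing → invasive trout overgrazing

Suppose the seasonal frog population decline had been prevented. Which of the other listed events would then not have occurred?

the migratory otter overgrazing, the upstream macrophyte recruitment failure

Downstream of the seasonal frog population decline: the upstream macrophyte recruitment failure, the migratory otter overgrazing, the invasive trout overgrazing, the riparian carp population surge, the coastal mayfly recruitment failure.
Of those, still caused via another path: the invasive trout overgrazing, the riparian carp population surge, the coastal mayfly recruitment failure.
The remainder have no surviving cause.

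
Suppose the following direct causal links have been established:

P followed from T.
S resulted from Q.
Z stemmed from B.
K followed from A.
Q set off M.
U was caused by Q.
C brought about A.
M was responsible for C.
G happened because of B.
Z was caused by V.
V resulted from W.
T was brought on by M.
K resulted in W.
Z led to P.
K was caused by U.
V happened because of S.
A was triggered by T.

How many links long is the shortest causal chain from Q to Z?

3

Shortest chain: Q → S → V → Z.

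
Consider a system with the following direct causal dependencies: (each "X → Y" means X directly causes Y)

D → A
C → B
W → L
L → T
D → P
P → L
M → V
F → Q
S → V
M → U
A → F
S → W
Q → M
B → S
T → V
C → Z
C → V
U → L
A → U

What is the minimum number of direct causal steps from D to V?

4

Shortest chain: D → P → L → T → V.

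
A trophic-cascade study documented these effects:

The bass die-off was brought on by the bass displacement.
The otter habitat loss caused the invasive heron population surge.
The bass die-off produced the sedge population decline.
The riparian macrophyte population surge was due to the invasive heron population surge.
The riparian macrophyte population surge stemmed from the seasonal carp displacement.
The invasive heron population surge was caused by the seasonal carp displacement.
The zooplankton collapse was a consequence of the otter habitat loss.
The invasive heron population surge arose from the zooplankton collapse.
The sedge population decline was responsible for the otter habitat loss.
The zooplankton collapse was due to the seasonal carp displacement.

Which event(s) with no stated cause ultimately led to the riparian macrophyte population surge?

the bass displacement, the seasonal carp displacement

Tracing upstream from the riparian macrophyte population surge: the riparian macrophyte population surge ← the seasonal carp displacement.
A separate upstream branch: the riparian macrophyte population surge ← the invasive heron population surge ← the otter habitat loss ← the sedge population decline ← the bass die-off ← the bass displacement.
Each of those chain origins has no stated cause.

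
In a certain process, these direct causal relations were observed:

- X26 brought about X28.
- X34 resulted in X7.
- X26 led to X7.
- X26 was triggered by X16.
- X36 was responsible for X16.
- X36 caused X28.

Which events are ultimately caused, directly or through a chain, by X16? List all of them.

X26, X28, X7

Direct effects: X26.
2 steps out: X7, X28.
Not reachable from it: X36, X34.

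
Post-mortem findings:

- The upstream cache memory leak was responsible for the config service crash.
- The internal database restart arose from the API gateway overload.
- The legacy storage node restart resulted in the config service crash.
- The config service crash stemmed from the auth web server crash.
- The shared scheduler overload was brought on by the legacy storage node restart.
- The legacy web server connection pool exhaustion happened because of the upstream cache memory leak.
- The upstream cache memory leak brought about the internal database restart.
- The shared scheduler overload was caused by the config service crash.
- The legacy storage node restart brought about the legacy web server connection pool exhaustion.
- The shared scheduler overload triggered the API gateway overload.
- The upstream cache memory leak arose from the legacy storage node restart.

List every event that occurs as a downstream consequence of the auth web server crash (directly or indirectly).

Direct effects: the config service crash.
2 steps out: the shared scheduler overload.
3 steps out: the API gateway overload.
4 steps out: the internal database restart.
Not reachable from it: the legacy storage node restart, the upstream cache memory leak, the legacy web server connection pool exhaustion.

the API gateway overload, the config service crash, the internal database restart, the shared scheduler overload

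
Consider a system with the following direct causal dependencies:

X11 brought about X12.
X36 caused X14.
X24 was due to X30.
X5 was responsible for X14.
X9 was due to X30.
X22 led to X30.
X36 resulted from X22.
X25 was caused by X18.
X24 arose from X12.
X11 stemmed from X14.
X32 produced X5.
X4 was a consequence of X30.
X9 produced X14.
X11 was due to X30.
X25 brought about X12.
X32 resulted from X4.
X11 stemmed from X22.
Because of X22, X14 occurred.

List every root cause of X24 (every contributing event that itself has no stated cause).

Tracing upstream from X24: X24 ← X30 ← X22.
A separate upstream branch: X24 ← X12 ← X25 ← X18.
Each of those chain origins has no stated cause.

X18, X22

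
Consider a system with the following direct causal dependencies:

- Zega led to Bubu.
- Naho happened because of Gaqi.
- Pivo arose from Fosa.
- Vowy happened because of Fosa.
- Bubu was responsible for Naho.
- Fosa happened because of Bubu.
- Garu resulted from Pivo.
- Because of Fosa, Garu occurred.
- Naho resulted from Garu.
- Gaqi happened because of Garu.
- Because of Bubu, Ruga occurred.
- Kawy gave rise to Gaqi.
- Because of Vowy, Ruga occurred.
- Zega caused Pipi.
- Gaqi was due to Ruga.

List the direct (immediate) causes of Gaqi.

Garu, Kawy, Ruga

Upstream contributors include Zega, Bubu, Fosa, Pivo, Vowy, but only Garu, Kawy, Ruga feed directly into Gaqi.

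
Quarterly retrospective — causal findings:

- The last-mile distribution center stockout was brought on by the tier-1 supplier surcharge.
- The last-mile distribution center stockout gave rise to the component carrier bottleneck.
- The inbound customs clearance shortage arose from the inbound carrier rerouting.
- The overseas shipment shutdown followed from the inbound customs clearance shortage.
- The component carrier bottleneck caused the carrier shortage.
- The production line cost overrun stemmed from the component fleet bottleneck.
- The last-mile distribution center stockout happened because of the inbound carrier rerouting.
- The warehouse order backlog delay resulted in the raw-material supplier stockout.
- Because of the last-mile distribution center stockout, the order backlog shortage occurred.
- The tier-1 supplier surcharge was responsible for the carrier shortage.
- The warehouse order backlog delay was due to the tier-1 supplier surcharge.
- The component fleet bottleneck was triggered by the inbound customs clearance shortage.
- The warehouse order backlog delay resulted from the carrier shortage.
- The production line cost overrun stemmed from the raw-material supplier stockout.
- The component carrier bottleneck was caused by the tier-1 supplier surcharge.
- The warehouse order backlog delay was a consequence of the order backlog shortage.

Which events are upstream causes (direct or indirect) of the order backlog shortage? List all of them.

the inbound carrier rerouting, the last-mile distribution center stockout, the tier-1 supplier surcharge

Immediate cause of the order backlog shortage: the last-mile distribution center stockout.
Further upstream: the tier-1 supplier surcharge, the inbound carrier rerouting.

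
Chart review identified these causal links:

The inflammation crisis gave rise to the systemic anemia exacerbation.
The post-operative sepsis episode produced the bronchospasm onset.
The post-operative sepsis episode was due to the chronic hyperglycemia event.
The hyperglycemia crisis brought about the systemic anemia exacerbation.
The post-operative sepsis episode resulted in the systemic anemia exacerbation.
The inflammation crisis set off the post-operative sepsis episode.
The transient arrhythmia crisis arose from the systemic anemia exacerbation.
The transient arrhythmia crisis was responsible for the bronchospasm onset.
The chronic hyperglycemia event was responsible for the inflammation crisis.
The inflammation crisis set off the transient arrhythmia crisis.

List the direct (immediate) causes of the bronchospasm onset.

Upstream contributors include the chronic hyperglycemia event, the hyperglycemia crisis, the inflammation crisis, the systemic anemia exacerbation, but only the post-operative sepsis episode, the transient arrhythmia crisis feed directly into the bronchospasm onset.

the post-operative sepsis episode, the transient arrhythmia crisis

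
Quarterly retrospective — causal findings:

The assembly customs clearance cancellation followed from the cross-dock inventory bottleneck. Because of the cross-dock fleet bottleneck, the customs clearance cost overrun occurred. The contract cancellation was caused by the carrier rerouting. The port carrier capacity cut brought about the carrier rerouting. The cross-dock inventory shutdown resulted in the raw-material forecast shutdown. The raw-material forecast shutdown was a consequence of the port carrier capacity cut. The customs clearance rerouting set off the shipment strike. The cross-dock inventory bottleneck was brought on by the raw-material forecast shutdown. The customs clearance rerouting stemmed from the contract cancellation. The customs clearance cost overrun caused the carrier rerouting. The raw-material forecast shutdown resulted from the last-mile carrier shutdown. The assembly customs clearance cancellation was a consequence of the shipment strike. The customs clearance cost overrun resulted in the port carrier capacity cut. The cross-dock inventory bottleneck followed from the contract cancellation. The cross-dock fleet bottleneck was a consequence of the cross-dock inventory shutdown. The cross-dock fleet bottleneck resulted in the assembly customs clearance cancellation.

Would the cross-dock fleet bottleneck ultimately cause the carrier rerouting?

Yes

There is a causal chain: the cross-dock fleet bottleneck → the customs clearance cost overrun → the carrier rerouting.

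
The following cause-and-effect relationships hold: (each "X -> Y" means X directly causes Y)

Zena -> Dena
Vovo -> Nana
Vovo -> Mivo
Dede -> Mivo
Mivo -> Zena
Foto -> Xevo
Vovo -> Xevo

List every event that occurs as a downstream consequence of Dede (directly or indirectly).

Dena, Mivo, Zena

Direct effects: Mivo.
2 steps out: Zena.
3 steps out: Dena.
Not reachable from it: Vovo, Nana, Foto, Xevo.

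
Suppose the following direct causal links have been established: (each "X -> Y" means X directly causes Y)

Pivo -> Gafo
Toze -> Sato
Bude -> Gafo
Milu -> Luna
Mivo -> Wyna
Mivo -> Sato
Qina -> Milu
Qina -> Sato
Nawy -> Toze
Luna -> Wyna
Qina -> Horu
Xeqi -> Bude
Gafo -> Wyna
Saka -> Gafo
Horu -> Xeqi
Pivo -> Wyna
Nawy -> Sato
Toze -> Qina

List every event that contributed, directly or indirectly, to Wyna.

Bude, Gafo, Horu, Luna, Milu, Mivo, Nawy, Pivo, Qina, Saka, Toze, Xeqi

Immediate causes of Wyna: Mivo, Pivo, Gafo, Luna.
Further upstream: Nawy, Toze, Qina, Horu, Milu, Xeqi, Bude, Saka.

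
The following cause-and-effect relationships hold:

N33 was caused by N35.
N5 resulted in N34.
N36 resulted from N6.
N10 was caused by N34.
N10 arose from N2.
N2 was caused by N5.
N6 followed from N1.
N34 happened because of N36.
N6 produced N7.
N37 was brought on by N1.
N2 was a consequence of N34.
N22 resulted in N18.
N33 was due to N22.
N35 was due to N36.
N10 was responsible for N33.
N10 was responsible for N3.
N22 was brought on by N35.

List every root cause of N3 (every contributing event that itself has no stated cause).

Tracing upstream from N3: N3 ← N10 ← N34 ← N36 ← N6 ← N1.
A separate upstream branch: N3 ← N10 ← N34 ← N5.
Each of those chain origins has no stated cause.

N1, N5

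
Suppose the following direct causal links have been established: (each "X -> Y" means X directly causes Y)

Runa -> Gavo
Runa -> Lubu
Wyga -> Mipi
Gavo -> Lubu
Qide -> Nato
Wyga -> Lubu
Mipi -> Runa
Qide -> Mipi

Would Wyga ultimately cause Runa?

Yes

There is a causal chain: Wyga → Mipi → Runa.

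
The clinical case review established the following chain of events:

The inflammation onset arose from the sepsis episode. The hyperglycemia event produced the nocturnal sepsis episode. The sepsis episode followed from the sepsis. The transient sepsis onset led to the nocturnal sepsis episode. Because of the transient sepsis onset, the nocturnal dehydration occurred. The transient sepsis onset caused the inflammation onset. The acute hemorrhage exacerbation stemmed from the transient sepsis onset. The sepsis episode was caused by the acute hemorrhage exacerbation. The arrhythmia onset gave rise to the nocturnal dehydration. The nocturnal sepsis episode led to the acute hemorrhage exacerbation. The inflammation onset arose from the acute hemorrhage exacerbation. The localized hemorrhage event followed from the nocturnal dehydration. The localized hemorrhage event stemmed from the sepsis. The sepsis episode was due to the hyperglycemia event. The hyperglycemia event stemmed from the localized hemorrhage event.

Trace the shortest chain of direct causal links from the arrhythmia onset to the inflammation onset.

the arrhythmia onset → the nocturnal dehydration
the nocturnal dehydration → the localized hemorrhage event
the localized hemorrhage event → the hyperglycemia event
the hyperglycemia event → the sepsis episode
the sepsis episode → the inflammation onset
Length: 5 steps.

the arrhythmia onset → the nocturnal dehydration → the localized hemorrhage event → the hyperglycemia event → the sepsis episode → the inflammation onset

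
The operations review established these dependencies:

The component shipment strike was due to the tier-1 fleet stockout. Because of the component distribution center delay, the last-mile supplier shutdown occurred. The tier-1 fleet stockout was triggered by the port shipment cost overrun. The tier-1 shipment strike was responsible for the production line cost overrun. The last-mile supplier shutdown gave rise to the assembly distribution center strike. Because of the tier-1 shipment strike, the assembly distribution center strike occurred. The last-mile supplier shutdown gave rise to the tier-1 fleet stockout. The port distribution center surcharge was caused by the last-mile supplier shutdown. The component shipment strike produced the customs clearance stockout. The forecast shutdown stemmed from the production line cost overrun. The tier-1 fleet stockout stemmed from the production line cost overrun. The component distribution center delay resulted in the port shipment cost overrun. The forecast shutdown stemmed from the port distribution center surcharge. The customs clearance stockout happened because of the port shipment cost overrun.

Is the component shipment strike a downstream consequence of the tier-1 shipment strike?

There is a causal chain: the tier-1 shipment strike → the production line cost overrun → the tier-1 fleet stockout → the component shipment strike.

Yes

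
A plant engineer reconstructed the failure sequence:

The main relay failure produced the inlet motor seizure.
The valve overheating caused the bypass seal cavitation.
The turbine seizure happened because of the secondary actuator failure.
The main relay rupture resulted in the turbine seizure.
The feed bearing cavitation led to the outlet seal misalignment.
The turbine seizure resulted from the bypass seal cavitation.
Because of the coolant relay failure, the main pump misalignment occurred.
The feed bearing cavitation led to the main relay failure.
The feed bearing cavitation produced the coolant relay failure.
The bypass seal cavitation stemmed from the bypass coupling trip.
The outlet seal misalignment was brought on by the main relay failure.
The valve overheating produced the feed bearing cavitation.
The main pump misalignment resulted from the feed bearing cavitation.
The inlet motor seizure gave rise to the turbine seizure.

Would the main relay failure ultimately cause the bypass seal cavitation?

The main relay failure leads to the outlet seal misalignment, the inlet motor seizure, the turbine seizure; the bypass seal cavitation is not among them.

No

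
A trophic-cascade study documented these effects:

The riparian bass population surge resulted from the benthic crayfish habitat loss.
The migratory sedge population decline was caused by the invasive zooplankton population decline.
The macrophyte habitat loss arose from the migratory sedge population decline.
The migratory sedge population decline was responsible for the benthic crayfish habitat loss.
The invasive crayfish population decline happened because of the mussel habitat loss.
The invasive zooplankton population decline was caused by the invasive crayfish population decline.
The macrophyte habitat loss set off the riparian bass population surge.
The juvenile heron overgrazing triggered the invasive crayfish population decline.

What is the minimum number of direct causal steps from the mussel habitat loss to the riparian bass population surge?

Shortest chain: the mussel habitat loss → the invasive crayfish population decline → the invasive zooplankton population decline → the migratory sedge population decline → the macrophyte habitat loss → the riparian bass population surge.

5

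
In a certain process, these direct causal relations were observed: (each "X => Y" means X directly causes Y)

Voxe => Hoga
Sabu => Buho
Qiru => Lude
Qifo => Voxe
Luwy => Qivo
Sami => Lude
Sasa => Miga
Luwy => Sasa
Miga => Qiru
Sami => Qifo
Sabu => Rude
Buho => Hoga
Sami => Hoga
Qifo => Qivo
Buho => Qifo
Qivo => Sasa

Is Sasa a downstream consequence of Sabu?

There is a causal chain: Sabu → Buho → Qifo → Qivo → Sasa.

Yes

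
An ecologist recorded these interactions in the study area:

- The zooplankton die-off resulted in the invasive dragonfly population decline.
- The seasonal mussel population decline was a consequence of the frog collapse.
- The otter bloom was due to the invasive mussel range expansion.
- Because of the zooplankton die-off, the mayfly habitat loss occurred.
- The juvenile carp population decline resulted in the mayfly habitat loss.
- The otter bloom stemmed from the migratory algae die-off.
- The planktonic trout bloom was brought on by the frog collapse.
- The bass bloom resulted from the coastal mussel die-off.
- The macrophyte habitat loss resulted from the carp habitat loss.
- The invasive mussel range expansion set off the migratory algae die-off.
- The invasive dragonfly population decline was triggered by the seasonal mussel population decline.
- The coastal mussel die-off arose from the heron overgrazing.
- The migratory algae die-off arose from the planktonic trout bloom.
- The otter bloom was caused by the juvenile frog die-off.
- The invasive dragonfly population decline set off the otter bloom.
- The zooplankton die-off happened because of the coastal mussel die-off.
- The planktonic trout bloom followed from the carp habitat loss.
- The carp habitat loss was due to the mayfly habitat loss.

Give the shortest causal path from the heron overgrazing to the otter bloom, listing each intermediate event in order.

the heron overgrazing → the coastal mussel die-off → the zooplankton die-off → the invasive dragonfly population decline → the otter bloom

the heron overgrazing → the coastal mussel die-off
the coastal mussel die-off → the zooplankton die-off
the zooplankton die-off → the invasive dragonfly population decline
the invasive dragonfly population decline → the otter bloom
Length: 4 steps.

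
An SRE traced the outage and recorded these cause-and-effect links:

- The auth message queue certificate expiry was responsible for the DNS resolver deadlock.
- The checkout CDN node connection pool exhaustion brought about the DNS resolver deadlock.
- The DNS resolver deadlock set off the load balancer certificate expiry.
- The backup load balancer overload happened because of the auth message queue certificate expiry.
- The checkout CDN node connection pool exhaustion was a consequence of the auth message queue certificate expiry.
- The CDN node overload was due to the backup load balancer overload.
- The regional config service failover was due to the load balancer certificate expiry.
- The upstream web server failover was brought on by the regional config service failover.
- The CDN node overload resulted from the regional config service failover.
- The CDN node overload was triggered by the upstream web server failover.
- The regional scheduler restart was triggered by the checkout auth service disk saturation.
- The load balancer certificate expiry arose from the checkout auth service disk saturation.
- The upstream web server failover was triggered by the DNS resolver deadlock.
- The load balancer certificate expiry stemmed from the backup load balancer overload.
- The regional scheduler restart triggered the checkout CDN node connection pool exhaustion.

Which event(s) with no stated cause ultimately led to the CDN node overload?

the auth message queue certificate expiry, the checkout auth service disk saturation

Tracing upstream from the CDN node overload: the CDN node overload ← the backup load balancer overload ← the auth message queue certificate expiry.
A separate upstream branch: the CDN node overload ← the regional config service failover ← the load balancer certificate expiry ← the checkout auth service disk saturation.
Each of those chain origins has no stated cause.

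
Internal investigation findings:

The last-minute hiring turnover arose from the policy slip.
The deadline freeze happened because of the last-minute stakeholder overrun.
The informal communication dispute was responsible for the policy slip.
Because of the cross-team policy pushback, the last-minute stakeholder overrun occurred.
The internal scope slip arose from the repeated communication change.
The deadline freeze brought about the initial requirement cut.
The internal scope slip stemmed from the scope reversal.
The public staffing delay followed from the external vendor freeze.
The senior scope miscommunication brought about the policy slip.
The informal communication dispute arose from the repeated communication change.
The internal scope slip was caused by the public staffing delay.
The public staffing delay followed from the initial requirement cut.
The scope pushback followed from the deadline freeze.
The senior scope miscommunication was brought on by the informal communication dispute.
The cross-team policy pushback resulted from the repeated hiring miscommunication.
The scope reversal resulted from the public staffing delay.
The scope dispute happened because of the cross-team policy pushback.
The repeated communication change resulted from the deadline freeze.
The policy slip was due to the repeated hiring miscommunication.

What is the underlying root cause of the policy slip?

Tracing upstream from the policy slip: the policy slip ← the repeated hiring miscommunication.
The repeated hiring miscommunication has no stated cause, so it is the root.

the repeated hiring miscommunication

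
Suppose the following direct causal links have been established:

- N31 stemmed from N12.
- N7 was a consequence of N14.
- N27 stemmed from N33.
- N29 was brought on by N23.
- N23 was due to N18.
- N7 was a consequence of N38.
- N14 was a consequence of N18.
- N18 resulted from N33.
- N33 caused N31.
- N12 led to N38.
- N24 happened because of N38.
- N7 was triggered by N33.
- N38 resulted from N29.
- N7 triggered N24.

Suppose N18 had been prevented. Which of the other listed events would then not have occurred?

Downstream of N18: N23, N29, N14, N38, N7, N24.
Of those, still caused via another path: N38, N7, N24.
The remainder have no surviving cause.

N14, N23, N29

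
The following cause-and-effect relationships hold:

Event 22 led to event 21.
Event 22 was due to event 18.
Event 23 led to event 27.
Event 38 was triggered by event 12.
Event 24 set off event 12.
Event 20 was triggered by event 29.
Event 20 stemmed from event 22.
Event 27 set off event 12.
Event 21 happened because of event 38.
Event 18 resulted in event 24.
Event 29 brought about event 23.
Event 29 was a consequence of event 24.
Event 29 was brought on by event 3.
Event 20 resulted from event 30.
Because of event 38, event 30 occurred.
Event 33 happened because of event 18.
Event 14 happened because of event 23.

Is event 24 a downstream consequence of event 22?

Event 22 leads to event 21, event 20; event 24 is not among them.

No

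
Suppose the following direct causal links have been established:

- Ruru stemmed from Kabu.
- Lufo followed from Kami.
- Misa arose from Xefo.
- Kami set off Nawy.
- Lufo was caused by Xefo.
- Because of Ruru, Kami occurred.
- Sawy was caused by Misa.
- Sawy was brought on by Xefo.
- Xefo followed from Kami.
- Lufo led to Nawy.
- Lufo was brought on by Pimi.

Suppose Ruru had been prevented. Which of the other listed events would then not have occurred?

Downstream of Ruru: Kami, Xefo, Lufo, Misa, Sawy, Nawy.
Of those, still caused via another path: Lufo, Nawy.
The remainder have no surviving cause.

Kami, Misa, Sawy, Xefo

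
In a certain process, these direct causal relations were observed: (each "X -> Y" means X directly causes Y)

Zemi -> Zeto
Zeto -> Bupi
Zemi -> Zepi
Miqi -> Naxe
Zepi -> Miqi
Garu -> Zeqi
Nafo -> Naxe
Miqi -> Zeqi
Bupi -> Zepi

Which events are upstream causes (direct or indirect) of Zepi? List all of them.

Bupi, Zemi, Zeto

Immediate causes of Zepi: Zemi, Bupi.
Further upstream: Zeto.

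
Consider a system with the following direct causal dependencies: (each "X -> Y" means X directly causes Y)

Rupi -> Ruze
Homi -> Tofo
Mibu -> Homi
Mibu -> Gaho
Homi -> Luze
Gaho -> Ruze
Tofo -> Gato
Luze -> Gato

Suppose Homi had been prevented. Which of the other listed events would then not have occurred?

Downstream of Homi: Luze, Tofo, Gato.

Gato, Luze, Tofo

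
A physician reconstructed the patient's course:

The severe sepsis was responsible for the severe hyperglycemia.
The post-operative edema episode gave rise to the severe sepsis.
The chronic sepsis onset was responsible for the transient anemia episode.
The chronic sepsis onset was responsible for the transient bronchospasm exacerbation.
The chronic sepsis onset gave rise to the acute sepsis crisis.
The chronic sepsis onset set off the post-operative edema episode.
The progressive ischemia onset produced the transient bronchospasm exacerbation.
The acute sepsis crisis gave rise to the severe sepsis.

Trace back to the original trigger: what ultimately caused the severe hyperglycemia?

the chronic sepsis onset

Tracing upstream from the severe hyperglycemia: the severe hyperglycemia ← the severe sepsis ← the post-operative edema episode ← the chronic sepsis onset.
The chronic sepsis onset has no stated cause, so it is the root.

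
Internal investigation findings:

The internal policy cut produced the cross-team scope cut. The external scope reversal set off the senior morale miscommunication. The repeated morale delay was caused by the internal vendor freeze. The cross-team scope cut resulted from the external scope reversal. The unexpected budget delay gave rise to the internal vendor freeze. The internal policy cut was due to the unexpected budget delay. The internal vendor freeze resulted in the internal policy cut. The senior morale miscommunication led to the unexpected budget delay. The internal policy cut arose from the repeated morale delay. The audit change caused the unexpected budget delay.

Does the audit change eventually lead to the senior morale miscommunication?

No

The audit change leads to the unexpected budget delay, the internal vendor freeze, the repeated morale delay, the internal policy cut, the cross-team scope cut; the senior morale miscommunication is not among them.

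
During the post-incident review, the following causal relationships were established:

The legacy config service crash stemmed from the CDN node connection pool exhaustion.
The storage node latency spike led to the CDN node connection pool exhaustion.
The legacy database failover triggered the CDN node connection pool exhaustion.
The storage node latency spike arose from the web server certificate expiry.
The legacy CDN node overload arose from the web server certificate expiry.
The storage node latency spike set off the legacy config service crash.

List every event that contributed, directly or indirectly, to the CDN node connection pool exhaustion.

Immediate causes of the CDN node connection pool exhaustion: the storage node latency spike, the legacy database failover.
Further upstream: the web server certificate expiry.

the legacy database failover, the storage node latency spike, the web server certificate expiry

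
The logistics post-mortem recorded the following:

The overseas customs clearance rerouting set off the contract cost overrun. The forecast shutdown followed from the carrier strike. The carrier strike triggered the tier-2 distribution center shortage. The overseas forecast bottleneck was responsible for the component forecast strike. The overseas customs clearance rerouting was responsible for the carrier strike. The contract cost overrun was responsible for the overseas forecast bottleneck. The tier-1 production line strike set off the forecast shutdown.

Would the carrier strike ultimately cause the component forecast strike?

The carrier strike leads to the forecast shutdown, the tier-2 distribution center shortage; the component forecast strike is not among them.

No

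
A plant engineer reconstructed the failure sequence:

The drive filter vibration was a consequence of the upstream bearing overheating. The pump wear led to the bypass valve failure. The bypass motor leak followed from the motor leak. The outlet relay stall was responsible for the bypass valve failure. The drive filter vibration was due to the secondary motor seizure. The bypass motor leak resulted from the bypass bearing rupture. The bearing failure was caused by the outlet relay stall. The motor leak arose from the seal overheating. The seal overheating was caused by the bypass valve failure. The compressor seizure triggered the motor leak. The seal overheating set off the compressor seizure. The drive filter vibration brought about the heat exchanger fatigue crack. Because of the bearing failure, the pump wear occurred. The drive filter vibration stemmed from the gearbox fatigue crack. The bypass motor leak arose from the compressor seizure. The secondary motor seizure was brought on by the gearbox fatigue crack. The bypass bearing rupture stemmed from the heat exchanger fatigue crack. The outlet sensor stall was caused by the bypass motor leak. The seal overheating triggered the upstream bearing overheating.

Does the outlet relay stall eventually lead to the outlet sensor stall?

There is a causal chain: the outlet relay stall → the bypass valve failure → the seal overheating → the compressor seizure → the bypass motor leak → the outlet sensor stall.

Yes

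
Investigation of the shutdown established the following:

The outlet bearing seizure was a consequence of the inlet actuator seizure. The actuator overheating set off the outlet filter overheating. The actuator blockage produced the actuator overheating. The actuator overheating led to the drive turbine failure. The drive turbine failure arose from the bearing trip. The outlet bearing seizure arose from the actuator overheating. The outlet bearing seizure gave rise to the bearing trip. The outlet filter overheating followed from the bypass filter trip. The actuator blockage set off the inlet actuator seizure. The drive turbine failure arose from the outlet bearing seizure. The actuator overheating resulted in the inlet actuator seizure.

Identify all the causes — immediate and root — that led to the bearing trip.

the actuator blockage, the actuator overheating, the inlet actuator seizure, the outlet bearing seizure

Immediate cause of the bearing trip: the outlet bearing seizure.
Further upstream: the actuator blockage, the actuator overheating, the inlet actuator seizure.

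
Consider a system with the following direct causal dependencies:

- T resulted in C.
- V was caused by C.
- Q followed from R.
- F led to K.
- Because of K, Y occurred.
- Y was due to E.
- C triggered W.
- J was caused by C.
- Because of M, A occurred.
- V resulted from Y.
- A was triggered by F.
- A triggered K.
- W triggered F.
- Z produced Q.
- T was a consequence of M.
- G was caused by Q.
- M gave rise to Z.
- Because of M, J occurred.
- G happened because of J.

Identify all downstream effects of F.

Direct effects: A, K.
2 steps out: Y.
3 steps out: V.
Not reachable from it: M, T, R, Z, C, W, J, Q, G, E.

A, K, V, Y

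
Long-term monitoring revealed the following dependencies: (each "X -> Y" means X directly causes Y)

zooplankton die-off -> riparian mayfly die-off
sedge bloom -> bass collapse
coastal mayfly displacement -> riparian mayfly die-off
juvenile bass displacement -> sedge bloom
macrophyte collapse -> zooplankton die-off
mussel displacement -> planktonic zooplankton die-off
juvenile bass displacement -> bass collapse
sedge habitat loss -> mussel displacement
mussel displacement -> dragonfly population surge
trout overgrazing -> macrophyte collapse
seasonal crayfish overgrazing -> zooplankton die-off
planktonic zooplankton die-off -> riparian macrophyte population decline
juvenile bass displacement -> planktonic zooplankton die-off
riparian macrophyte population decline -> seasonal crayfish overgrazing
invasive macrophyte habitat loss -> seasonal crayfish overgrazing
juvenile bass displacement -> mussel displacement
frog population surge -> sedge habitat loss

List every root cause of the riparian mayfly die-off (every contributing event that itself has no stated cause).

the coastal mayfly displacement, the frog population surge, the invasive macrophyte habitat loss, the juvenile bass displacement, the trout overgrazing

Tracing upstream from the riparian mayfly die-off: the riparian mayfly die-off ← the zooplankton die-off ← the seasonal crayfish overgrazing ← the riparian macrophyte population decline ← the planktonic zooplankton die-off ← the mussel displacement ← the sedge habitat loss ← the frog population surge.
A separate upstream branch: the riparian mayfly die-off ← the zooplankton die-off ← the seasonal crayfish overgrazing ← the riparian macrophyte population decline ← the planktonic zooplankton die-off ← the juvenile bass displacement.
A separate upstream branch: the riparian mayfly die-off ← the zooplankton die-off ← the seasonal crayfish overgrazing ← the invasive macrophyte habitat loss.
A separate upstream branch: the riparian mayfly die-off ← the coastal mayfly displacement.
A separate upstream branch: the riparian mayfly die-off ← the zooplankton die-off ← the macrophyte collapse ← the trout overgrazing.
Each of those chain origins has no stated cause.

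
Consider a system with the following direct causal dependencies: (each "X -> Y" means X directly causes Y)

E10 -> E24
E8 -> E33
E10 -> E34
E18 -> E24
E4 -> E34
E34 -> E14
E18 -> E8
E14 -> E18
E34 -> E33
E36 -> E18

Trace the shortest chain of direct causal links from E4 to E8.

E4 → E34 → E14 → E18 → E8

E4 → E34
E34 → E14
E14 → E18
E18 → E8
Length: 4 steps.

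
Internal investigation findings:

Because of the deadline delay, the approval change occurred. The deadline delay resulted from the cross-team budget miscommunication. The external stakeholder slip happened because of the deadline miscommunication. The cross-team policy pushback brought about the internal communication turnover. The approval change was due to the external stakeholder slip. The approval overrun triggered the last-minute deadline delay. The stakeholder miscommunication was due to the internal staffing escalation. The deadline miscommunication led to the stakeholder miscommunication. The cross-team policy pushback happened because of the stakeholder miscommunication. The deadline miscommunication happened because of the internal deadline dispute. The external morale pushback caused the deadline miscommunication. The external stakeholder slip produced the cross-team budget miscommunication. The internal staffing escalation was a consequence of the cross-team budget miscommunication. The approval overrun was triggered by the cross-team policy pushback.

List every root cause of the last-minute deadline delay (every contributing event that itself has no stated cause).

the external morale pushback, the internal deadline dispute

Tracing upstream from the last-minute deadline delay: the last-minute deadline delay ← the approval overrun ← the cross-team policy pushback ← the stakeholder miscommunication ← the deadline miscommunication ← the internal deadline dispute.
A separate upstream branch: the last-minute deadline delay ← the approval overrun ← the cross-team policy pushback ← the stakeholder miscommunication ← the deadline miscommunication ← the external morale pushback.
Each of those chain origins has no stated cause.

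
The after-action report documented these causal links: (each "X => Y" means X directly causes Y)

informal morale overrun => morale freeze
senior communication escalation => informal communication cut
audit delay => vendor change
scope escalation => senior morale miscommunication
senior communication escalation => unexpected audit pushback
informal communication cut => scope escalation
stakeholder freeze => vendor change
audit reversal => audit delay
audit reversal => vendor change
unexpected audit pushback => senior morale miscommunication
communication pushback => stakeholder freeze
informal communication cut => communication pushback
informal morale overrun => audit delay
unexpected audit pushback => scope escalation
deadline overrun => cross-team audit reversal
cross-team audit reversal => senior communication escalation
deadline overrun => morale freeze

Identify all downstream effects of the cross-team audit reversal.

the communication pushback, the informal communication cut, the scope escalation, the senior communication escalation, the senior morale miscommunication, the stakeholder freeze, the unexpected audit pushback, the vendor change

Direct effects: the senior communication escalation.
2 steps out: the informal communication cut, the unexpected audit pushback.
3 steps out: the scope escalation, the communication pushback, the senior morale miscommunication.
4 steps out: the stakeholder freeze.
5 steps out: the vendor change.
Not reachable from it: the informal morale overrun, the deadline overrun, the morale freeze, the audit reversal, the audit delay.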